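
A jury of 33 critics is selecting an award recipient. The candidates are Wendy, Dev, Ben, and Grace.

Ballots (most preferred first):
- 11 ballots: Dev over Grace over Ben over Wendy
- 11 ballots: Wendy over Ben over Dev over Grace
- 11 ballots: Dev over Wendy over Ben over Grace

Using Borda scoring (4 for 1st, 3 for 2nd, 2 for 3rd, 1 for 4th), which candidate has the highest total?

Dev

Wendy: 11×1 + 11×4 + 11×3 = 88
Dev: 11×4 + 11×2 + 11×4 = 110
Ben: 11×2 + 11×3 + 11×2 = 77
Grace: 11×3 + 11×1 + 11×1 = 55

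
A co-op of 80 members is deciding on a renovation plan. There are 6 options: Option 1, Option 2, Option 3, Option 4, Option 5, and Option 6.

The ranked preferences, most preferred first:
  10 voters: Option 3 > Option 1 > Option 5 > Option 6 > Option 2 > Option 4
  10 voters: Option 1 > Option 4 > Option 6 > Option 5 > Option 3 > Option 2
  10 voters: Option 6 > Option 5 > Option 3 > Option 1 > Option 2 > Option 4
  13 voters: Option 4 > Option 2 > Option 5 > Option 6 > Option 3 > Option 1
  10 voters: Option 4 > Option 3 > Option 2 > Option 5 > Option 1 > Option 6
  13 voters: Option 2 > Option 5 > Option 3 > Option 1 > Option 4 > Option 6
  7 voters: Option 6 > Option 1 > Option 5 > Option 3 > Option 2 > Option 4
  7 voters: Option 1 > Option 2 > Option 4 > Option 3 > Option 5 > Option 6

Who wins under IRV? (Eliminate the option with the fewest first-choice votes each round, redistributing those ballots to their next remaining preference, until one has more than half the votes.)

Round 1: Option 1 17, Option 2 13, Option 3 10, Option 4 23, Option 5 0, Option 6 17. Option 5 eliminated.
Round 2: Option 1 17, Option 2 13, Option 3 10, Option 4 23, Option 6 17. Option 3 eliminated.
Round 3: Option 1 27, Option 2 13, Option 4 23, Option 6 17. Option 2 eliminated.
Round 4: Option 1 40, Option 4 23, Option 6 17. Option 6 eliminated.
Round 5: Option 1 57, Option 4 23. Option 1 has a majority (≥41).

Option 1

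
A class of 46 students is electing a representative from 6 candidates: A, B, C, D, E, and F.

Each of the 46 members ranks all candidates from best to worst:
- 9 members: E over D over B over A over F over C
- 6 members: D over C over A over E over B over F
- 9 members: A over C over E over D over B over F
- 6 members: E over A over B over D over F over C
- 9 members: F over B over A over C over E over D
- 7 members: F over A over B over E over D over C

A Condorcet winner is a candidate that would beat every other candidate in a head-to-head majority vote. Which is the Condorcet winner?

A vs B: 28–18
A vs C: 40–6
A vs D: 31–15
A vs E: 31–15
A vs F: 30–16
A beats every other candidate.

A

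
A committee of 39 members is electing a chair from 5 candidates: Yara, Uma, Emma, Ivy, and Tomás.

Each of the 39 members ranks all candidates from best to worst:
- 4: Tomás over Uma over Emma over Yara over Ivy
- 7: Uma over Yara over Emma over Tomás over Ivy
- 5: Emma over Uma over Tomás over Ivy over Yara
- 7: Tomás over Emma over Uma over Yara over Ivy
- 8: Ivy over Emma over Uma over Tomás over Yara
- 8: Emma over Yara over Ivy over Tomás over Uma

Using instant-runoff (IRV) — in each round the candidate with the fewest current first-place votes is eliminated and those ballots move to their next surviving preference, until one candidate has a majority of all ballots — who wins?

Round 1: Yara 0, Uma 7, Emma 13, Ivy 8, Tomás 11. Yara eliminated.
Round 2: Uma 7, Emma 13, Ivy 8, Tomás 11. Uma eliminated.
Round 3: Emma 20, Ivy 8, Tomás 11. Emma has a majority (≥20).

Emma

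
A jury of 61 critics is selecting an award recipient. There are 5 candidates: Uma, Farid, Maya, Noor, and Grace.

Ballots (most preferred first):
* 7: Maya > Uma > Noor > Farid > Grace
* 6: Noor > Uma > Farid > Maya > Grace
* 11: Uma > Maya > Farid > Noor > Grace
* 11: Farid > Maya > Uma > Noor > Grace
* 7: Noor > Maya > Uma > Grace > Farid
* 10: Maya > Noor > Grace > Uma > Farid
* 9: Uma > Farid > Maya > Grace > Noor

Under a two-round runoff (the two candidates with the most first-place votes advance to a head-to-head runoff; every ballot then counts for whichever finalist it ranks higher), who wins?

Maya

Round 1 first-place votes: Uma 20, Farid 11, Maya 17, Noor 13, Grace 0. Uma and Maya advance.
Runoff: Uma is ranked above Maya on 26 ballots, Maya above Uma on 35.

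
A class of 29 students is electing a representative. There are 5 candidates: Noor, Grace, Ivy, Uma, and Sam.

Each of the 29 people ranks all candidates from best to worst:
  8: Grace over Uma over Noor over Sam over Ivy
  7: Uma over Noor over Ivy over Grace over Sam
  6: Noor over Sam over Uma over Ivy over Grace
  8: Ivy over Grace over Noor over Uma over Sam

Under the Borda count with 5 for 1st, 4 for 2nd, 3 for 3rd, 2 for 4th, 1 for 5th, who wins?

Noor

Noor: 8×3 + 7×4 + 6×5 + 8×3 = 106
Grace: 8×5 + 7×2 + 6×1 + 8×4 = 92
Ivy: 8×1 + 7×3 + 6×2 + 8×5 = 81
Uma: 8×4 + 7×5 + 6×3 + 8×2 = 101
Sam: 8×2 + 7×1 + 6×4 + 8×1 = 55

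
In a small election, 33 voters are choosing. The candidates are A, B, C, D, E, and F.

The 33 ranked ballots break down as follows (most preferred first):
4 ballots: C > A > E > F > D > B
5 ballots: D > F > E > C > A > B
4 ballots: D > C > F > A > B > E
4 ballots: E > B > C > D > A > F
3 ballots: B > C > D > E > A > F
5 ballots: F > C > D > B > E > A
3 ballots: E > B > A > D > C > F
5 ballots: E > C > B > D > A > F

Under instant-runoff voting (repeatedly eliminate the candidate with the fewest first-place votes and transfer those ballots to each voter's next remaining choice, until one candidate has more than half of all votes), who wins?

Round 1: A 0, B 3, C 4, D 9, E 12, F 5. A eliminated.
Round 2: B 3, C 4, D 9, E 12, F 5. B eliminated.
Round 3: C 7, D 9, E 12, F 5. F eliminated.
Round 4: C 12, D 9, E 12. D eliminated.
Round 5: C 16, E 17. E has a majority (≥17).

E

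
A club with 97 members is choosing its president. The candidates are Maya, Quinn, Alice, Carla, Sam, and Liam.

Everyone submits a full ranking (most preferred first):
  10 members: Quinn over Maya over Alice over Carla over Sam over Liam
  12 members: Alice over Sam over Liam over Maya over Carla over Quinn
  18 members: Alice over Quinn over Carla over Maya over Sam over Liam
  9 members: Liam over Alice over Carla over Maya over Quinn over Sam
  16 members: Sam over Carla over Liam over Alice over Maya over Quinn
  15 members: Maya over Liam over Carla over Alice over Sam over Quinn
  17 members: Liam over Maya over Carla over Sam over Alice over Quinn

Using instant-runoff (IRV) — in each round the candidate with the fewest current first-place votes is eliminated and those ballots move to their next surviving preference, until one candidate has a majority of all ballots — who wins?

Round 1: Maya 15, Quinn 10, Alice 30, Carla 0, Sam 16, Liam 26. Carla eliminated.
Round 2: Maya 15, Quinn 10, Alice 30, Sam 16, Liam 26. Quinn eliminated.
Round 3: Maya 25, Alice 30, Sam 16, Liam 26. Sam eliminated.
Round 4: Maya 25, Alice 30, Liam 42. Maya eliminated.
Round 5: Alice 40, Liam 57. Liam has a majority (≥49).

Liam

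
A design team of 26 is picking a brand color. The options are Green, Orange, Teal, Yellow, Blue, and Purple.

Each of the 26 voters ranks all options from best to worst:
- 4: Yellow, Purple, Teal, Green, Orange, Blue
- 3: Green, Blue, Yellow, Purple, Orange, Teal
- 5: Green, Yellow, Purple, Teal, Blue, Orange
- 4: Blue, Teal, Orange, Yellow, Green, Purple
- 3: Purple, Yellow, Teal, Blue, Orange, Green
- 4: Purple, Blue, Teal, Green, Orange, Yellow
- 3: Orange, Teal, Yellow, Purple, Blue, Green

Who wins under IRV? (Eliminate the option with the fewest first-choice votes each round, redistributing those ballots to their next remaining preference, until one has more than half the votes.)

Round 1: Green 8, Orange 3, Teal 0, Yellow 4, Blue 4, Purple 7. Teal eliminated.
Round 2: Green 8, Orange 3, Yellow 4, Blue 4, Purple 7. Orange eliminated.
Round 3: Green 8, Yellow 7, Blue 4, Purple 7. Blue eliminated.
Round 4: Green 8, Yellow 11, Purple 7. Purple eliminated.
Round 5: Green 12, Yellow 14. Yellow has a majority (≥14).

Yellow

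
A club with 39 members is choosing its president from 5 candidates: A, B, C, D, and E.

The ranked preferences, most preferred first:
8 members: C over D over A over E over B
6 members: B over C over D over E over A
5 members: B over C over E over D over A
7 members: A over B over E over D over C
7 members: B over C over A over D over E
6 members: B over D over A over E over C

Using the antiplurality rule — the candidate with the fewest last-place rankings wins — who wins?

Last-place votes: A 11, B 8, C 13, D 0, E 7.

D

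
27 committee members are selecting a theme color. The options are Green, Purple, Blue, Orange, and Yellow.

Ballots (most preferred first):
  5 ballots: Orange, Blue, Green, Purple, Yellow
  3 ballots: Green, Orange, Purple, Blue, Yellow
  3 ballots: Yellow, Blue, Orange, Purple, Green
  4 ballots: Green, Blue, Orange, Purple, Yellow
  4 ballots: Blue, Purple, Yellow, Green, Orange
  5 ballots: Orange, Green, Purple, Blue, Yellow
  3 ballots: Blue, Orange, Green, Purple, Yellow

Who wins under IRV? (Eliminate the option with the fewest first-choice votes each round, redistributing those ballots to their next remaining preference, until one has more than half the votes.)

Round 1: Green 7, Purple 0, Blue 7, Orange 10, Yellow 3. Purple eliminated.
Round 2: Green 7, Blue 7, Orange 10, Yellow 3. Yellow eliminated.
Round 3: Green 7, Blue 10, Orange 10. Green eliminated.
Round 4: Blue 14, Orange 13. Blue has a majority (≥14).

Blue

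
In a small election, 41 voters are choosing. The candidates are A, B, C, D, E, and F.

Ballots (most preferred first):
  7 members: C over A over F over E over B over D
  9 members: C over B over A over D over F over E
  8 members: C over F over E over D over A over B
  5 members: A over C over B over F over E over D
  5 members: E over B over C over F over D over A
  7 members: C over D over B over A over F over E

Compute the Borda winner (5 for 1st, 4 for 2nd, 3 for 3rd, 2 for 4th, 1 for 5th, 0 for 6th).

C

A: 7×4 + 9×3 + 8×1 + 5×5 + 5×0 + 7×2 = 102
B: 7×1 + 9×4 + 8×0 + 5×3 + 5×4 + 7×3 = 99
C: 7×5 + 9×5 + 8×5 + 5×4 + 5×3 + 7×5 = 190
D: 7×0 + 9×2 + 8×2 + 5×0 + 5×1 + 7×4 = 67
E: 7×2 + 9×0 + 8×3 + 5×1 + 5×5 + 7×0 = 68
F: 7×3 + 9×1 + 8×4 + 5×2 + 5×2 + 7×1 = 89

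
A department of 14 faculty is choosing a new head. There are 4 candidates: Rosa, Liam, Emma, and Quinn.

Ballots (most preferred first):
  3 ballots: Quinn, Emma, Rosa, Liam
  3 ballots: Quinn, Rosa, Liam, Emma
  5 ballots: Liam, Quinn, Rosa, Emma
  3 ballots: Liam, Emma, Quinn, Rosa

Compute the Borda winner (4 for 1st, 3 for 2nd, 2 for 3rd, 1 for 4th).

Rosa: 3×2 + 3×3 + 5×2 + 3×1 = 28
Liam: 3×1 + 3×2 + 5×4 + 3×4 = 41
Emma: 3×3 + 3×1 + 5×1 + 3×3 = 26
Quinn: 3×4 + 3×4 + 5×3 + 3×2 = 45

Quinn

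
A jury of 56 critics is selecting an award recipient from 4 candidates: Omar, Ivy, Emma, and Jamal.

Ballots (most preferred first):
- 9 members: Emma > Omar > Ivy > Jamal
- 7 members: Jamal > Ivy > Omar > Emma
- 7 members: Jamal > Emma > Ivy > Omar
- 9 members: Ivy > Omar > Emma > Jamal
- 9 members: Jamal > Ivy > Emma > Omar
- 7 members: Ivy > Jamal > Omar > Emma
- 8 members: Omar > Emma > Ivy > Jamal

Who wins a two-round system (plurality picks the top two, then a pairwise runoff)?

Round 1 first-place votes: Omar 8, Ivy 16, Emma 9, Jamal 23. Jamal and Ivy advance.
Runoff: Jamal is ranked above Ivy on 23 ballots, Ivy above Jamal on 33.

Ivy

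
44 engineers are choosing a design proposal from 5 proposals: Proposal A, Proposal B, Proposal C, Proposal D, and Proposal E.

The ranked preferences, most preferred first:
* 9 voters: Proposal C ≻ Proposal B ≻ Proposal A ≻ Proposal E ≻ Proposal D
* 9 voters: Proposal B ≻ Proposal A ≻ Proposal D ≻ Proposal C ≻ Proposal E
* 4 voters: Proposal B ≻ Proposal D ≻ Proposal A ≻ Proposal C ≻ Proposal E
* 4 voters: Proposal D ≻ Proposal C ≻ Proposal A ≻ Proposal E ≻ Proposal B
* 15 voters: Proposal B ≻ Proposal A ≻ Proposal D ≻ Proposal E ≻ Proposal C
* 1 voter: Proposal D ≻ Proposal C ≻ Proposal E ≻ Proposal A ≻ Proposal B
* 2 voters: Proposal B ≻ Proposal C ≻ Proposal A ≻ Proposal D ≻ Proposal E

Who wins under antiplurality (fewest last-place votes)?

Proposal A

Last-place votes: Proposal A 0, Proposal B 5, Proposal C 15, Proposal D 9, Proposal E 15.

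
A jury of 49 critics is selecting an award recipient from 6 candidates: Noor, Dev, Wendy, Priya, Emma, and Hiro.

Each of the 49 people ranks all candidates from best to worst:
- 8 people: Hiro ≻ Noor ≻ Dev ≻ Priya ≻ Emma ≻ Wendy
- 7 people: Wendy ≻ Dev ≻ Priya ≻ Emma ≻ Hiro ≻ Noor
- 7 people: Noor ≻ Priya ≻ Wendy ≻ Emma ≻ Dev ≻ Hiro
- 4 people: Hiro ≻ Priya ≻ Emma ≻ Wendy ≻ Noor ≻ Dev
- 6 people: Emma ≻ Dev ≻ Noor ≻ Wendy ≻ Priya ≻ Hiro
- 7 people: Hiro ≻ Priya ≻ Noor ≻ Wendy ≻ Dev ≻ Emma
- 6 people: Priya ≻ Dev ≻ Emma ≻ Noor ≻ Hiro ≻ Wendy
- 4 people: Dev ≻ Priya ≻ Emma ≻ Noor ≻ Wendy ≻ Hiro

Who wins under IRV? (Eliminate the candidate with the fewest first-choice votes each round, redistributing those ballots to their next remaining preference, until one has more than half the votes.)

Priya

Round 1: Noor 7, Dev 4, Wendy 7, Priya 6, Emma 6, Hiro 19. Dev eliminated.
Round 2: Noor 7, Wendy 7, Priya 10, Emma 6, Hiro 19. Emma eliminated.
Round 3: Noor 13, Wendy 7, Priya 10, Hiro 19. Wendy eliminated.
Round 4: Noor 13, Priya 17, Hiro 19. Noor eliminated.
Round 5: Priya 30, Hiro 19. Priya has a majority (≥25).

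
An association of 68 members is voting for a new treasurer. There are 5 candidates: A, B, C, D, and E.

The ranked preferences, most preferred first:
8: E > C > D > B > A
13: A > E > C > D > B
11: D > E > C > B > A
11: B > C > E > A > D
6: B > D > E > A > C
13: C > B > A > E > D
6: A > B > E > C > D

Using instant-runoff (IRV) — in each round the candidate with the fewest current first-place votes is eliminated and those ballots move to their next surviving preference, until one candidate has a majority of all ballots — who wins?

C

Round 1: A 19, B 17, C 13, D 11, E 8. E eliminated.
Round 2: A 19, B 17, C 21, D 11. D eliminated.
Round 3: A 19, B 17, C 32. B eliminated.
Round 4: A 25, C 43. C has a majority (≥35).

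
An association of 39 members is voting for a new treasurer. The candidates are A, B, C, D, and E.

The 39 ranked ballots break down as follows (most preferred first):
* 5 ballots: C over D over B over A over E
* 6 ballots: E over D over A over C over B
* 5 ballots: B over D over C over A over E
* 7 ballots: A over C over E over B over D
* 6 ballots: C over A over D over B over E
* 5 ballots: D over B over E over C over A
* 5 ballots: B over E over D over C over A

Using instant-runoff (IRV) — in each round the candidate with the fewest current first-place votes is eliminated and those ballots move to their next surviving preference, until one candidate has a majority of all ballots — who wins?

B

Round 1: A 7, B 10, C 11, D 5, E 6. D eliminated.
Round 2: A 7, B 15, C 11, E 6. E eliminated.
Round 3: A 13, B 15, C 11. C eliminated.
Round 4: A 19, B 20. B has a majority (≥20).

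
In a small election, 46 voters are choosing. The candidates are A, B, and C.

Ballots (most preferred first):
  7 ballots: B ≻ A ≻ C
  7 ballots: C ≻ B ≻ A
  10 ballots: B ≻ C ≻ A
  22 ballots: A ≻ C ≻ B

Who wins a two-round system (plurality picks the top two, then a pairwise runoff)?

Round 1 first-place votes: A 22, B 17, C 7. A and B advance.
Runoff: A is ranked above B on 22 ballots, B above A on 24.

B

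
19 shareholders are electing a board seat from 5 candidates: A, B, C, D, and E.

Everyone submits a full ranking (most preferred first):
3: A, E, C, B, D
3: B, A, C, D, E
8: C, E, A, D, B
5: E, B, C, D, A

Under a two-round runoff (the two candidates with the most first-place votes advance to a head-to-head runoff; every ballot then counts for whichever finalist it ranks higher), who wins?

C

Round 1 first-place votes: A 3, B 3, C 8, D 0, E 5. C and E advance.
Runoff: C is ranked above E on 11 ballots, E above C on 8.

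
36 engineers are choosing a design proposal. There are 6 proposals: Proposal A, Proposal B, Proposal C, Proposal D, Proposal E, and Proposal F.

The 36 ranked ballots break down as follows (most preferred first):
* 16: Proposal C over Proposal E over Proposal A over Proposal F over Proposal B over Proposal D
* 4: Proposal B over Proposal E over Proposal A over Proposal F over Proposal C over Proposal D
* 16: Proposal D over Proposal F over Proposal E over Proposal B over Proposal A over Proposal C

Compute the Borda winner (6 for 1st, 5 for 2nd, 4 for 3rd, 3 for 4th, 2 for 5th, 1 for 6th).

Proposal E

Proposal A: 16×4 + 4×4 + 16×2 = 112
Proposal B: 16×2 + 4×6 + 16×3 = 104
Proposal C: 16×6 + 4×2 + 16×1 = 120
Proposal D: 16×1 + 4×1 + 16×6 = 116
Proposal E: 16×5 + 4×5 + 16×4 = 164
Proposal F: 16×3 + 4×3 + 16×5 = 140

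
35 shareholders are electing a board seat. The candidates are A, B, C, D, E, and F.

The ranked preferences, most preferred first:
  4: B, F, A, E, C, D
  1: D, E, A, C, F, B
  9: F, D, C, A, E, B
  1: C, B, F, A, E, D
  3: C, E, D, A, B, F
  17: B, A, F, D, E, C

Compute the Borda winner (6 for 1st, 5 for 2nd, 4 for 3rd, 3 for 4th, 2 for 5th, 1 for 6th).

A: 4×4 + 1×4 + 9×3 + 1×3 + 3×3 + 17×5 = 144
B: 4×6 + 1×1 + 9×1 + 1×5 + 3×2 + 17×6 = 147
C: 4×2 + 1×3 + 9×4 + 1×6 + 3×6 + 17×1 = 88
D: 4×1 + 1×6 + 9×5 + 1×1 + 3×4 + 17×3 = 119
E: 4×3 + 1×5 + 9×2 + 1×2 + 3×5 + 17×2 = 86
F: 4×5 + 1×2 + 9×6 + 1×4 + 3×1 + 17×4 = 151

F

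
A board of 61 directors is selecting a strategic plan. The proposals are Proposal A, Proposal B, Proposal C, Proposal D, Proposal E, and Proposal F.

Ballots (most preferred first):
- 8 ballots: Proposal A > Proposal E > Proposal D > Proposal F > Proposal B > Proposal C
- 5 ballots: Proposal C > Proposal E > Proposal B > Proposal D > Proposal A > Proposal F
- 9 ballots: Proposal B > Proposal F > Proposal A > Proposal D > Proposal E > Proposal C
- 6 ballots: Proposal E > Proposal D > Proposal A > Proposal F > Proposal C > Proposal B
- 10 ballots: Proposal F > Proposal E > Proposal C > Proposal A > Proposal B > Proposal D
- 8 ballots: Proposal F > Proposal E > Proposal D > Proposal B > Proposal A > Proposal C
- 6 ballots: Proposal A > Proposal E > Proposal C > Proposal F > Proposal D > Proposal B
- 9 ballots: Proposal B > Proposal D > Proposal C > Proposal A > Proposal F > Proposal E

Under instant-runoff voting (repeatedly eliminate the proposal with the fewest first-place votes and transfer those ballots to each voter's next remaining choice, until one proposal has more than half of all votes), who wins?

Proposal B

Round 1: Proposal A 14, Proposal B 18, Proposal C 5, Proposal D 0, Proposal E 6, Proposal F 18. Proposal D eliminated.
Round 2: Proposal A 14, Proposal B 18, Proposal C 5, Proposal E 6, Proposal F 18. Proposal C eliminated.
Round 3: Proposal A 14, Proposal B 18, Proposal E 11, Proposal F 18. Proposal E eliminated.
Round 4: Proposal A 20, Proposal B 23, Proposal F 18. Proposal F eliminated.
Round 5: Proposal A 30, Proposal B 31. Proposal B has a majority (≥31).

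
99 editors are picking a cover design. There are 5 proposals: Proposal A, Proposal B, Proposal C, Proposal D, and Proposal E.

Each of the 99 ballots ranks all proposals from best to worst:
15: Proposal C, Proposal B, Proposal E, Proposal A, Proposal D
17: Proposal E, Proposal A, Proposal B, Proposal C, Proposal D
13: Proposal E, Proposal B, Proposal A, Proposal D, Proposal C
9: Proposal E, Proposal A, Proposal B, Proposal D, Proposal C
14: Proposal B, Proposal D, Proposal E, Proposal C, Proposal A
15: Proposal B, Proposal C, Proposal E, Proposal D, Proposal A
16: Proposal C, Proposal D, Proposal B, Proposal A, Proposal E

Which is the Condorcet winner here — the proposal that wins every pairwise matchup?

Proposal B

Proposal B vs Proposal A: 73–26
Proposal B vs Proposal C: 68–31
Proposal B vs Proposal D: 83–16
Proposal B vs Proposal E: 60–39
Proposal B beats every other proposal.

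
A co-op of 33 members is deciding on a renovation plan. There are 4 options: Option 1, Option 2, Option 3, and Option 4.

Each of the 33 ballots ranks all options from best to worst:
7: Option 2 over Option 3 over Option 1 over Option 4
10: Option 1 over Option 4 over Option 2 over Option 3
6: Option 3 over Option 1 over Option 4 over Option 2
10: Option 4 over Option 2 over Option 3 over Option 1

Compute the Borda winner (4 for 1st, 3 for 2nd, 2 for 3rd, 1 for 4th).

Option 1: 7×2 + 10×4 + 6×3 + 10×1 = 82
Option 2: 7×4 + 10×2 + 6×1 + 10×3 = 84
Option 3: 7×3 + 10×1 + 6×4 + 10×2 = 75
Option 4: 7×1 + 10×3 + 6×2 + 10×4 = 89

Option 4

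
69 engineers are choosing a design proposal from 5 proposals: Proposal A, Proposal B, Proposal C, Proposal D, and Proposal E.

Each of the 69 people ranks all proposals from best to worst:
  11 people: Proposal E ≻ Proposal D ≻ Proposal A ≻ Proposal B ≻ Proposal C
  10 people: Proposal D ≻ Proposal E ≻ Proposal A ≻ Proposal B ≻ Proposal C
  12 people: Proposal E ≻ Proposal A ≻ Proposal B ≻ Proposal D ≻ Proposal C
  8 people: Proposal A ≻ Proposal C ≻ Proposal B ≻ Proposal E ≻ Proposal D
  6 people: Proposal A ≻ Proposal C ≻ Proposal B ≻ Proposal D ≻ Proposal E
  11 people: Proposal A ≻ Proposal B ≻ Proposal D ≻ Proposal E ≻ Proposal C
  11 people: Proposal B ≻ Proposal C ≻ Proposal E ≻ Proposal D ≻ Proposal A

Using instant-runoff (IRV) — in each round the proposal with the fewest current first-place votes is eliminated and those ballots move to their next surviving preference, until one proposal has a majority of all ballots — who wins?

Proposal E

Round 1: Proposal A 25, Proposal B 11, Proposal C 0, Proposal D 10, Proposal E 23. Proposal C eliminated.
Round 2: Proposal A 25, Proposal B 11, Proposal D 10, Proposal E 23. Proposal D eliminated.
Round 3: Proposal A 25, Proposal B 11, Proposal E 33. Proposal B eliminated.
Round 4: Proposal A 25, Proposal E 44. Proposal E has a majority (≥35).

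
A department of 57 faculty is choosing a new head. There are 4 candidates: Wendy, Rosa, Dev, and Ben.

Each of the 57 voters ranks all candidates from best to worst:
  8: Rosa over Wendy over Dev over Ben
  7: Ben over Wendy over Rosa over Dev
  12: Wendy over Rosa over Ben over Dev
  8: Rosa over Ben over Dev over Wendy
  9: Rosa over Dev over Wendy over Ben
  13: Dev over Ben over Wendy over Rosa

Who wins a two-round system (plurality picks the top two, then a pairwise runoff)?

Round 1 first-place votes: Wendy 12, Rosa 25, Dev 13, Ben 7. Rosa and Dev advance.
Runoff: Rosa is ranked above Dev on 44 ballots, Dev above Rosa on 13.

Rosa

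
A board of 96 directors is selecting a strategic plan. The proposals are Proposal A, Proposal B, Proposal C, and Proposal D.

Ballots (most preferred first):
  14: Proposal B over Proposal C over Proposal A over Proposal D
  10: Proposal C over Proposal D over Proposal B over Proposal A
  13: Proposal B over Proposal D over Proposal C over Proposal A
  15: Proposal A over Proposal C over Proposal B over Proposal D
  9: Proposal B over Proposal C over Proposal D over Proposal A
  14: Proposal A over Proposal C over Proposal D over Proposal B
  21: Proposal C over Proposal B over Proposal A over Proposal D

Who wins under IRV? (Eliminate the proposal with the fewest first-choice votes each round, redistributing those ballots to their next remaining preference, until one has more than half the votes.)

Round 1: Proposal A 29, Proposal B 36, Proposal C 31, Proposal D 0. Proposal D eliminated.
Round 2: Proposal A 29, Proposal B 36, Proposal C 31. Proposal A eliminated.
Round 3: Proposal B 36, Proposal C 60. Proposal C has a majority (≥49).

Proposal C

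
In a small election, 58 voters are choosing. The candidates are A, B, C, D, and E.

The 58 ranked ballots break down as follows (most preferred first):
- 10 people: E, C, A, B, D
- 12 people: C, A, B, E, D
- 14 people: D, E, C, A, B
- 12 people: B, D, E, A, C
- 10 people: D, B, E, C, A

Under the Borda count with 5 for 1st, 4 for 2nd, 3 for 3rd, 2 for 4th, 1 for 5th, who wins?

A: 10×3 + 12×4 + 14×2 + 12×2 + 10×1 = 140
B: 10×2 + 12×3 + 14×1 + 12×5 + 10×4 = 170
C: 10×4 + 12×5 + 14×3 + 12×1 + 10×2 = 174
D: 10×1 + 12×1 + 14×5 + 12×4 + 10×5 = 190
E: 10×5 + 12×2 + 14×4 + 12×3 + 10×3 = 196

E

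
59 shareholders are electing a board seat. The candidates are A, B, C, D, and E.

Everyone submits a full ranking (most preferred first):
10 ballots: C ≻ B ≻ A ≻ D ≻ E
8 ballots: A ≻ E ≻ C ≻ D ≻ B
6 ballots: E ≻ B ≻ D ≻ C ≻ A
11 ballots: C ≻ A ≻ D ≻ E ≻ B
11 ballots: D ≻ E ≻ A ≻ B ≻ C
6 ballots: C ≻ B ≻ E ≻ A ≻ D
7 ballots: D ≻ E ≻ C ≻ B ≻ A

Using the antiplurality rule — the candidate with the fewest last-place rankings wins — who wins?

Last-place votes: A 13, B 19, C 11, D 6, E 10.

D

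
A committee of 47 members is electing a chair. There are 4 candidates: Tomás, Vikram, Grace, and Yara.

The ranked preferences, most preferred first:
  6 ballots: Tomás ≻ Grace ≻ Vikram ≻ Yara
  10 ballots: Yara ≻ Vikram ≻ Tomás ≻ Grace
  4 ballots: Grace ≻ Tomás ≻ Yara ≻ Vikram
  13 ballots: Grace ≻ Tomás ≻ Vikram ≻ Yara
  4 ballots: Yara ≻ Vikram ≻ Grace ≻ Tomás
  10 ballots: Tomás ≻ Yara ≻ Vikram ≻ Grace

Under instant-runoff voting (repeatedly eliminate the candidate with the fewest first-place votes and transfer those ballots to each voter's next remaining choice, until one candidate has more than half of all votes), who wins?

Tomás

Round 1: Tomás 16, Vikram 0, Grace 17, Yara 14. Vikram eliminated.
Round 2: Tomás 16, Grace 17, Yara 14. Yara eliminated.
Round 3: Tomás 26, Grace 21. Tomás has a majority (≥24).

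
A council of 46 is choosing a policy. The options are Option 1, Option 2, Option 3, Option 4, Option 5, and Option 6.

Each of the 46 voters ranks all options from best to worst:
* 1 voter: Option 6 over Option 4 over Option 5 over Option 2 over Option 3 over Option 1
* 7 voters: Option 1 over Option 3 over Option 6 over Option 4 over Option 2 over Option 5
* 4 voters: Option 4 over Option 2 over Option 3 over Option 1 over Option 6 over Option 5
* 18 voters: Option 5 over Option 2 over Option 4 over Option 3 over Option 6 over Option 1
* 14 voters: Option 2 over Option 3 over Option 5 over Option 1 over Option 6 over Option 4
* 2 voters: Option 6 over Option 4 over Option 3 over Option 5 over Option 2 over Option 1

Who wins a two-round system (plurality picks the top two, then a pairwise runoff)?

Round 1 first-place votes: Option 1 7, Option 2 14, Option 3 0, Option 4 4, Option 5 18, Option 6 3. Option 5 and Option 2 advance.
Runoff: Option 5 is ranked above Option 2 on 21 ballots, Option 2 above Option 5 on 25.

Option 2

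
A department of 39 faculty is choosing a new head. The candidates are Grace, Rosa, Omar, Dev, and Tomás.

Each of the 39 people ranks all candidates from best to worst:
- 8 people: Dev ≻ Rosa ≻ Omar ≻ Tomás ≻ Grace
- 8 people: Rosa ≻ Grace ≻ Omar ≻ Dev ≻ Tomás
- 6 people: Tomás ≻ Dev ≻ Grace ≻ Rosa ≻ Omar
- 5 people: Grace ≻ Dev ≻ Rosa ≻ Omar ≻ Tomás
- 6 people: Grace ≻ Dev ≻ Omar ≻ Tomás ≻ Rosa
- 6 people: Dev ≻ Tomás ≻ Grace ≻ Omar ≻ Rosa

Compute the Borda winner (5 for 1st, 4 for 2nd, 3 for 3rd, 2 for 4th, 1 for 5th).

Grace: 8×1 + 8×4 + 6×3 + 5×5 + 6×5 + 6×3 = 131
Rosa: 8×4 + 8×5 + 6×2 + 5×3 + 6×1 + 6×1 = 111
Omar: 8×3 + 8×3 + 6×1 + 5×2 + 6×3 + 6×2 = 94
Dev: 8×5 + 8×2 + 6×4 + 5×4 + 6×4 + 6×5 = 154
Tomás: 8×2 + 8×1 + 6×5 + 5×1 + 6×2 + 6×4 = 95

Dev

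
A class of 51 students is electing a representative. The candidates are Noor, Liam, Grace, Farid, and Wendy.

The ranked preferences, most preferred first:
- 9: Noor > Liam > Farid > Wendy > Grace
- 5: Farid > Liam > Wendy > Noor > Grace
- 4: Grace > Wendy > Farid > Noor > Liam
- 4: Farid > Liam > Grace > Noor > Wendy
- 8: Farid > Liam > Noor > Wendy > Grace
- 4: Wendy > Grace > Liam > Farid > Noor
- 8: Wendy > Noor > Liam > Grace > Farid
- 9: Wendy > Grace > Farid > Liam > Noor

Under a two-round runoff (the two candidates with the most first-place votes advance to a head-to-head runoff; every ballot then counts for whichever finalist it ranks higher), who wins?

Round 1 first-place votes: Noor 9, Liam 0, Grace 4, Farid 17, Wendy 21. Wendy and Farid advance.
Runoff: Wendy is ranked above Farid on 25 ballots, Farid above Wendy on 26.

Farid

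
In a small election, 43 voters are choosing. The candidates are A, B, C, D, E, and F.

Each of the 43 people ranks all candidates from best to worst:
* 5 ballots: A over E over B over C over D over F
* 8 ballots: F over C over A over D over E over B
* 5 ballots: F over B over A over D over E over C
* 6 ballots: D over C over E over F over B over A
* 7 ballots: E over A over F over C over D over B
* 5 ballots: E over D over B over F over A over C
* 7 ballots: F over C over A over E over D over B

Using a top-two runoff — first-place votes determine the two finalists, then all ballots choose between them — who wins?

Round 1 first-place votes: A 5, B 0, C 0, D 6, E 12, F 20. F and E advance.
Runoff: F is ranked above E on 20 ballots, E above F on 23.

E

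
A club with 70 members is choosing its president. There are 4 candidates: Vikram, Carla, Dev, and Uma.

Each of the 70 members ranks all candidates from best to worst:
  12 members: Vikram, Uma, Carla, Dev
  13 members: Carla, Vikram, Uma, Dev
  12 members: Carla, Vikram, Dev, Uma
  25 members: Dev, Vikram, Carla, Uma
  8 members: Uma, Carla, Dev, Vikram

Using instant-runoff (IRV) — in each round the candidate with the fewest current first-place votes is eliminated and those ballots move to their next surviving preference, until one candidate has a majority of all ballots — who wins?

Carla

Round 1: Vikram 12, Carla 25, Dev 25, Uma 8. Uma eliminated.
Round 2: Vikram 12, Carla 33, Dev 25. Vikram eliminated.
Round 3: Carla 45, Dev 25. Carla has a majority (≥36).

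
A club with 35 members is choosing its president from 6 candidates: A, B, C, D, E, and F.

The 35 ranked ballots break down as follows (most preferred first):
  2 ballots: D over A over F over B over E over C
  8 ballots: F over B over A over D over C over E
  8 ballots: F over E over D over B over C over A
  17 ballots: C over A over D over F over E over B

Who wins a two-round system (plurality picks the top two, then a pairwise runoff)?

F

Round 1 first-place votes: A 0, B 0, C 17, D 2, E 0, F 16. C and F advance.
Runoff: C is ranked above F on 17 ballots, F above C on 18.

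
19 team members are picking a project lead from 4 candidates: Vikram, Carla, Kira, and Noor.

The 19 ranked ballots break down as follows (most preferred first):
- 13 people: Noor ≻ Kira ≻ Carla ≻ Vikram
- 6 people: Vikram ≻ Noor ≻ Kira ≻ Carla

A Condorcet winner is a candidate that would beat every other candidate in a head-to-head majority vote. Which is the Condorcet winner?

Noor vs Vikram: 13–6
Noor vs Carla: 19–0
Noor vs Kira: 19–0
Noor beats every other candidate.

Noor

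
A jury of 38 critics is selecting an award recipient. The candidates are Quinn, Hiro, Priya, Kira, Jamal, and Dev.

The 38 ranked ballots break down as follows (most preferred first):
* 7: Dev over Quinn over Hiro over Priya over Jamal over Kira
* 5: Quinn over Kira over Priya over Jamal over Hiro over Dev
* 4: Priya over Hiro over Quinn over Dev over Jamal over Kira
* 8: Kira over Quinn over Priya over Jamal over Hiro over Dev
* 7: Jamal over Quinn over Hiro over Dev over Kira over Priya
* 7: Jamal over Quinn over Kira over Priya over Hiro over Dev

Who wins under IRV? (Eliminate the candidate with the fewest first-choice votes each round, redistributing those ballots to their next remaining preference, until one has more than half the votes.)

Quinn

Round 1: Quinn 5, Hiro 0, Priya 4, Kira 8, Jamal 14, Dev 7. Hiro eliminated.
Round 2: Quinn 5, Priya 4, Kira 8, Jamal 14, Dev 7. Priya eliminated.
Round 3: Quinn 9, Kira 8, Jamal 14, Dev 7. Dev eliminated.
Round 4: Quinn 16, Kira 8, Jamal 14. Kira eliminated.
Round 5: Quinn 24, Jamal 14. Quinn has a majority (≥20).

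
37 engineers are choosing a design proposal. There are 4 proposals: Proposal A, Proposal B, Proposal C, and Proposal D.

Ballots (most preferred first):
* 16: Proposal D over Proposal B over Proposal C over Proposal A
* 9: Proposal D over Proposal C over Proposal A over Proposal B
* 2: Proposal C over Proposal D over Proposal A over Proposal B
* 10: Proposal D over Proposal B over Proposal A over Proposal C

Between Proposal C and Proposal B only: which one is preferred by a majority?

Proposal B

Proposal C is ranked above Proposal B on 11 ballots; Proposal B above Proposal C on 26.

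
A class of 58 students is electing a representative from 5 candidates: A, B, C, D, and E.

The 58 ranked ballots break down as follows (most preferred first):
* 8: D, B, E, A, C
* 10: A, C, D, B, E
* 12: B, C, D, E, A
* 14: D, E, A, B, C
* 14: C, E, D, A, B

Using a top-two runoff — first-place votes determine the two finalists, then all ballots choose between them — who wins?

C

Round 1 first-place votes: A 10, B 12, C 14, D 22, E 0. D and C advance.
Runoff: D is ranked above C on 22 ballots, C above D on 36.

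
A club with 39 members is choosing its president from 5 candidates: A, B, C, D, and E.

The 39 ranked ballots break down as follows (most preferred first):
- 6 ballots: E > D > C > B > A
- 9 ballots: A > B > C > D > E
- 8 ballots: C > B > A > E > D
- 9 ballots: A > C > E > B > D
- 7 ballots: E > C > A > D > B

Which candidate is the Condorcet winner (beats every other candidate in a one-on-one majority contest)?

C vs A: 21–18
C vs B: 30–9
C vs D: 33–6
C vs E: 26–13
C beats every other candidate.

C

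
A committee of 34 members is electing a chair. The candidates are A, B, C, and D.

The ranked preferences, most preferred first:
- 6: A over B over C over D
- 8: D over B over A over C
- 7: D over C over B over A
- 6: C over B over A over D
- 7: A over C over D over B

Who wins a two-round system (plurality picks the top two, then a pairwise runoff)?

A

Round 1 first-place votes: A 13, B 0, C 6, D 15. D and A advance.
Runoff: D is ranked above A on 15 ballots, A above D on 19.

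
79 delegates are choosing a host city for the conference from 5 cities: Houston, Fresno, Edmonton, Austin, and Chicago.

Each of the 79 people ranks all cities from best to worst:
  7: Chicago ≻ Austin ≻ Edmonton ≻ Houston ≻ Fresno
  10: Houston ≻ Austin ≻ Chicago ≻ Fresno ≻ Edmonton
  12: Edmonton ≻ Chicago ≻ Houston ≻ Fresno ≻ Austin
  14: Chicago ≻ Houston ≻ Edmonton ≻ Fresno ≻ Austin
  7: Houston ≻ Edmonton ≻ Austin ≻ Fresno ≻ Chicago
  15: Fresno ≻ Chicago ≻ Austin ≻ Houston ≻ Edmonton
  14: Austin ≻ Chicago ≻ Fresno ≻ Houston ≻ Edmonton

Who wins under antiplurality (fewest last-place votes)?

Houston

Last-place votes: Houston 0, Fresno 7, Edmonton 39, Austin 26, Chicago 7.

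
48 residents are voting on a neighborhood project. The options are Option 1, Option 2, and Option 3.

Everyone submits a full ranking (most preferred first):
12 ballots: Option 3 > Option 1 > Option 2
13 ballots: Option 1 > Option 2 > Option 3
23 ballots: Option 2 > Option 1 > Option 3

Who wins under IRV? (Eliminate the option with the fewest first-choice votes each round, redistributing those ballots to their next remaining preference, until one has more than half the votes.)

Round 1: Option 1 13, Option 2 23, Option 3 12. Option 3 eliminated.
Round 2: Option 1 25, Option 2 23. Option 1 has a majority (≥25).

Option 1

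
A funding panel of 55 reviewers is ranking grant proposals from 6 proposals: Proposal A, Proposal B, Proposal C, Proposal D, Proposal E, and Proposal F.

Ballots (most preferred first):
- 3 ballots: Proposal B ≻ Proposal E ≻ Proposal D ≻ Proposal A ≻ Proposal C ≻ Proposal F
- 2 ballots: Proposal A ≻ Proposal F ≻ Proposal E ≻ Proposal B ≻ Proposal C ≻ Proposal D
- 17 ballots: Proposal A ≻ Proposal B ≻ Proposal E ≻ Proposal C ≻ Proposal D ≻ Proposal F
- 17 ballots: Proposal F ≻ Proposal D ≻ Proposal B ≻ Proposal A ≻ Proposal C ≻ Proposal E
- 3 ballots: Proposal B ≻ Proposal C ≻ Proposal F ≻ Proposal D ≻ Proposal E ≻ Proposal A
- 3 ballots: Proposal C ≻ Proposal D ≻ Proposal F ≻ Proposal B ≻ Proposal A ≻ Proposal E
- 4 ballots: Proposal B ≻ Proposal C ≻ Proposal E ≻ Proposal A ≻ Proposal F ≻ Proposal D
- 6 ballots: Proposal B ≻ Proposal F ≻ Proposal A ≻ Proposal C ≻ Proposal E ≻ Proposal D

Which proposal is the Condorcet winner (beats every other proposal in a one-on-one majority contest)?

Proposal B vs Proposal A: 36–19
Proposal B vs Proposal C: 52–3
Proposal B vs Proposal D: 35–20
Proposal B vs Proposal E: 53–2
Proposal B vs Proposal F: 33–22
Proposal B beats every other proposal.

Proposal B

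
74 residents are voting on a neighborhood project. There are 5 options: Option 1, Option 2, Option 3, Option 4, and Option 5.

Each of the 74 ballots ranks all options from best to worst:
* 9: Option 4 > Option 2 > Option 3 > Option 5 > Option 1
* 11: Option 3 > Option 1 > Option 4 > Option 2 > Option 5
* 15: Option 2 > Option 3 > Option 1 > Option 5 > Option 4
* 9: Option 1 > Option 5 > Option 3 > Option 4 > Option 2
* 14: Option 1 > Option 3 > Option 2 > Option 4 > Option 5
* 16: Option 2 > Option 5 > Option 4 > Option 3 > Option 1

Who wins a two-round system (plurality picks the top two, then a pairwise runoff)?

Option 2

Round 1 first-place votes: Option 1 23, Option 2 31, Option 3 11, Option 4 9, Option 5 0. Option 2 and Option 1 advance.
Runoff: Option 2 is ranked above Option 1 on 40 ballots, Option 1 above Option 2 on 34.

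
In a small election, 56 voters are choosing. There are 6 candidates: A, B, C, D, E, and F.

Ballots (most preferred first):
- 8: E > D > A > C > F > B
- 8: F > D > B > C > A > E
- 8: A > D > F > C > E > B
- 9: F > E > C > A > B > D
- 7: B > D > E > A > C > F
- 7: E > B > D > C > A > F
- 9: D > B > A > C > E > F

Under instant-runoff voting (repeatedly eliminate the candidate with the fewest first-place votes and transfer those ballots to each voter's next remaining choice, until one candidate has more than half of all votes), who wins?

D

Round 1: A 8, B 7, C 0, D 9, E 15, F 17. C eliminated.
Round 2: A 8, B 7, D 9, E 15, F 17. B eliminated.
Round 3: A 8, D 16, E 15, F 17. A eliminated.
Round 4: D 24, E 15, F 17. E eliminated.
Round 5: D 39, F 17. D has a majority (≥29).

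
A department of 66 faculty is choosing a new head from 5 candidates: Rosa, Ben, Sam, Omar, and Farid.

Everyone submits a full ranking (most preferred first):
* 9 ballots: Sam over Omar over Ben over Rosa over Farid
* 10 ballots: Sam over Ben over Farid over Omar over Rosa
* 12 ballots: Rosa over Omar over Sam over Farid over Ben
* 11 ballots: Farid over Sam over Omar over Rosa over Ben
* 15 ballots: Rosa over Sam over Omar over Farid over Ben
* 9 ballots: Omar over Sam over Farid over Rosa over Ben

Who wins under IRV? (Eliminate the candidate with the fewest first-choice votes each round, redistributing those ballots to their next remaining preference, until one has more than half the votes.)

Round 1: Rosa 27, Ben 0, Sam 19, Omar 9, Farid 11. Ben eliminated.
Round 2: Rosa 27, Sam 19, Omar 9, Farid 11. Omar eliminated.
Round 3: Rosa 27, Sam 28, Farid 11. Farid eliminated.
Round 4: Rosa 27, Sam 39. Sam has a majority (≥34).

Sam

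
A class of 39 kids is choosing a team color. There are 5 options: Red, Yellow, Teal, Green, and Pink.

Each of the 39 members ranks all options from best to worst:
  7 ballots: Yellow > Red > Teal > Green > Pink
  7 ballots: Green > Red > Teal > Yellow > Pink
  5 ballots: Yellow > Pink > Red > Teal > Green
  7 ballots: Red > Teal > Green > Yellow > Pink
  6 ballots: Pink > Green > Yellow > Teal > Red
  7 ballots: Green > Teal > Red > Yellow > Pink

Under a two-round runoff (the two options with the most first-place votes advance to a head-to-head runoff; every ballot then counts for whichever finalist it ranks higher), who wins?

Green

Round 1 first-place votes: Red 7, Yellow 12, Teal 0, Green 14, Pink 6. Green and Yellow advance.
Runoff: Green is ranked above Yellow on 27 ballots, Yellow above Green on 12.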